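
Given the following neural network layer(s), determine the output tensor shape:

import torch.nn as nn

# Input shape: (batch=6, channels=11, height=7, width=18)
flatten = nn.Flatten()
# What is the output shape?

Input shape: (6, 11, 7, 18)
Output shape: (6, 1386)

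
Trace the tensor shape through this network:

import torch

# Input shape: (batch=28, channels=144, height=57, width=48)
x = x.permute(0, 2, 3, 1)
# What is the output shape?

Input shape: (28, 144, 57, 48)
Output shape: (28, 57, 48, 144)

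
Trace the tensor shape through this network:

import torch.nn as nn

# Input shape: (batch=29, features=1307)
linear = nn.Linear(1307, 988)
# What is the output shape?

Input shape: (29, 1307)
Output shape: (29, 988)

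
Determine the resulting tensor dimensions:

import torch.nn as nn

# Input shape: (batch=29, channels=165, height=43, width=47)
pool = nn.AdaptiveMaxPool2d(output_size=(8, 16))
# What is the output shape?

Input shape: (29, 165, 43, 47)
Output shape: (29, 165, 8, 16)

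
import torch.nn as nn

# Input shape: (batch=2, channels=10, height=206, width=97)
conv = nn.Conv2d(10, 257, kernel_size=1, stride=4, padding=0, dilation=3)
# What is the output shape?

Input shape: (2, 10, 206, 97)
Output shape: (2, 257, 52, 25)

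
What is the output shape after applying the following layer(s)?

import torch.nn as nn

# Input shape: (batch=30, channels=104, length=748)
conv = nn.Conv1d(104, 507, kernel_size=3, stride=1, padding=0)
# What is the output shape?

Input shape: (30, 104, 748)
Output shape: (30, 507, 746)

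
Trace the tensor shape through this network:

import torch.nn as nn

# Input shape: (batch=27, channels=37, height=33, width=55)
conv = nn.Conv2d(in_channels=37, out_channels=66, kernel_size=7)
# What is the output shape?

Input shape: (27, 37, 33, 55)
Output shape: (27, 66, 27, 49)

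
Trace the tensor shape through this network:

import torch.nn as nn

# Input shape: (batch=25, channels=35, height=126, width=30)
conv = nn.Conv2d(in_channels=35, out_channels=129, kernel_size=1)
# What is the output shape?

Input shape: (25, 35, 126, 30)
Output shape: (25, 129, 126, 30)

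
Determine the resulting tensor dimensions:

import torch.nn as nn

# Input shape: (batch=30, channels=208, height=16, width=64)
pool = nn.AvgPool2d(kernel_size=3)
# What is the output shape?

Input shape: (30, 208, 16, 64)
Output shape: (30, 208, 5, 21)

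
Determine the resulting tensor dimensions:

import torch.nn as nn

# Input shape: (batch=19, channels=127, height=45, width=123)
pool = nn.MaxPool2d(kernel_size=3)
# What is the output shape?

Input shape: (19, 127, 45, 123)
Output shape: (19, 127, 15, 41)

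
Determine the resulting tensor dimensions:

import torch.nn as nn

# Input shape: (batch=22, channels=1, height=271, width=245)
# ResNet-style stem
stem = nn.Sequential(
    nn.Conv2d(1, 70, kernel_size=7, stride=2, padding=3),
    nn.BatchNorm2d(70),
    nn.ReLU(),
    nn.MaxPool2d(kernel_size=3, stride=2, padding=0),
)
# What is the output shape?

Input shape: (22, 1, 271, 245)
  -> after Conv2d 7x7 stride=2: (22, 70, 136, 123)
Output shape: (22, 70, 67, 61)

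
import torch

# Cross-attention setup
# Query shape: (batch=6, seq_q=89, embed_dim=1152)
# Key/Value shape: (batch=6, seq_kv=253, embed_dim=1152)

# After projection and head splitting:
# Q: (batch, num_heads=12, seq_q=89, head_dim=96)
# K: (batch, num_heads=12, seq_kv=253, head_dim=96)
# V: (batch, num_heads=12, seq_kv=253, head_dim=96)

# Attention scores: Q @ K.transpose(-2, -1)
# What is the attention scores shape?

Input shape: (6, 89, 1152)
Output shape: (6, 12, 89, 253)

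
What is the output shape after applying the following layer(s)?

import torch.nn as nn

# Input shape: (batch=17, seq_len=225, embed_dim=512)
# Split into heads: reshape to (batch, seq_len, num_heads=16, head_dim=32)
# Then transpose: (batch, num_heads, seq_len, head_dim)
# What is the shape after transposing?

Input shape: (17, 225, 512)
  -> after reshape: (17, 225, 16, 32)
Output shape: (17, 16, 225, 32)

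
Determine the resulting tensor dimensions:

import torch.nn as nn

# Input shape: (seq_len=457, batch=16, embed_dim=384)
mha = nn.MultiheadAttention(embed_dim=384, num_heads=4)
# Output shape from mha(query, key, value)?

Input shape: (457, 16, 384)
Output shape: (457, 16, 384)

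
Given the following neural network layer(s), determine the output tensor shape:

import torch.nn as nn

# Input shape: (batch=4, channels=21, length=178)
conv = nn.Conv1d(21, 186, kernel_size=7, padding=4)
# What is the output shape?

Input shape: (4, 21, 178)
Output shape: (4, 186, 180)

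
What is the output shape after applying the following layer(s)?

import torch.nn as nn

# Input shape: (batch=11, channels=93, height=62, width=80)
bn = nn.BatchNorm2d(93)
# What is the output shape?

Input shape: (11, 93, 62, 80)
Output shape: (11, 93, 62, 80)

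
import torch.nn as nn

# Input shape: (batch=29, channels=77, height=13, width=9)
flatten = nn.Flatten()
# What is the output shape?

Input shape: (29, 77, 13, 9)
Output shape: (29, 9009)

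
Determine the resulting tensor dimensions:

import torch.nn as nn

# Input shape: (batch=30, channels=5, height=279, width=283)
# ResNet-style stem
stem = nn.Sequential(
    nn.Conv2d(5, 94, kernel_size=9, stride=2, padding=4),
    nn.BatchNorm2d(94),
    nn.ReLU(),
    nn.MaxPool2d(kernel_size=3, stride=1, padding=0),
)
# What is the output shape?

Input shape: (30, 5, 279, 283)
  -> after Conv2d 9x9 stride=2: (30, 94, 140, 142)
Output shape: (30, 94, 138, 140)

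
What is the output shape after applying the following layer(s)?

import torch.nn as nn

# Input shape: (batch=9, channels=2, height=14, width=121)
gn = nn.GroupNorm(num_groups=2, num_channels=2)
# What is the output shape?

Input shape: (9, 2, 14, 121)
Output shape: (9, 2, 14, 121)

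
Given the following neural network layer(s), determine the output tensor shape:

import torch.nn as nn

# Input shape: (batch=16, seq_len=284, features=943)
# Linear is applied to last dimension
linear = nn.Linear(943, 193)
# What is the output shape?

Input shape: (16, 284, 943)
Output shape: (16, 284, 193)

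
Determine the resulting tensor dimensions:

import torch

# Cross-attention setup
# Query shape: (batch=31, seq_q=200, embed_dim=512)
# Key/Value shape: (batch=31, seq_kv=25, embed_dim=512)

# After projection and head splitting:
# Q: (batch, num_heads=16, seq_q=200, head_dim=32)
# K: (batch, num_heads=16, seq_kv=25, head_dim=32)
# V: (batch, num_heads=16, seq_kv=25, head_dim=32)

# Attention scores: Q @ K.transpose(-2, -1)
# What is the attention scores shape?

Input shape: (31, 200, 512)
Output shape: (31, 16, 200, 25)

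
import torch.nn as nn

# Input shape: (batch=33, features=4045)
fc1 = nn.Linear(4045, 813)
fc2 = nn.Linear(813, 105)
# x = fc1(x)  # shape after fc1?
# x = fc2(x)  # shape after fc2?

Input shape: (33, 4045)
  -> after fc1: (33, 813)
Output shape: (33, 105)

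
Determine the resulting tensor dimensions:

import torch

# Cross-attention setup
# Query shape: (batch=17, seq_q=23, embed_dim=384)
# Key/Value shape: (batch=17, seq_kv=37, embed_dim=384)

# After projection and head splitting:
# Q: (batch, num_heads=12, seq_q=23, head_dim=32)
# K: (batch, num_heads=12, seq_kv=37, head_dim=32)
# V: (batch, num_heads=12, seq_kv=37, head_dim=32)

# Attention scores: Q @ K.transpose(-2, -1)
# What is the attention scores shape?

Input shape: (17, 23, 384)
Output shape: (17, 12, 23, 37)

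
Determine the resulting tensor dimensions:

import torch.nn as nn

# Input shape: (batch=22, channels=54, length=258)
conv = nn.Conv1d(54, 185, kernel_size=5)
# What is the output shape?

Input shape: (22, 54, 258)
Output shape: (22, 185, 254)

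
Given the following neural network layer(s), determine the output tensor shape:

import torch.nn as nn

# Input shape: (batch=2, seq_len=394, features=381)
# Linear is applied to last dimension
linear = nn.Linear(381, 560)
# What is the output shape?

Input shape: (2, 394, 381)
Output shape: (2, 394, 560)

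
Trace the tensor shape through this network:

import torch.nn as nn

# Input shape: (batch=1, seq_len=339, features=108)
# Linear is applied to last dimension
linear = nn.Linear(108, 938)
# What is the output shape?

Input shape: (1, 339, 108)
Output shape: (1, 339, 938)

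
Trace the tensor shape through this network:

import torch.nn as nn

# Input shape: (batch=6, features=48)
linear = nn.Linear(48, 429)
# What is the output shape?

Input shape: (6, 48)
Output shape: (6, 429)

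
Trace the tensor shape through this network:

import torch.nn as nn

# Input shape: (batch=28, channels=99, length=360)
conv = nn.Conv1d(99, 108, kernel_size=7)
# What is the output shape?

Input shape: (28, 99, 360)
Output shape: (28, 108, 354)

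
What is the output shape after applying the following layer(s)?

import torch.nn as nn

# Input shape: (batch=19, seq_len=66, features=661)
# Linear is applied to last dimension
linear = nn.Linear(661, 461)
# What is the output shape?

Input shape: (19, 66, 661)
Output shape: (19, 66, 461)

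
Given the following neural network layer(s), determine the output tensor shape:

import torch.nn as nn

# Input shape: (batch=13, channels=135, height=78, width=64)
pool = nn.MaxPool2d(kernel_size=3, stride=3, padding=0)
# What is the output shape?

Input shape: (13, 135, 78, 64)
Output shape: (13, 135, 26, 21)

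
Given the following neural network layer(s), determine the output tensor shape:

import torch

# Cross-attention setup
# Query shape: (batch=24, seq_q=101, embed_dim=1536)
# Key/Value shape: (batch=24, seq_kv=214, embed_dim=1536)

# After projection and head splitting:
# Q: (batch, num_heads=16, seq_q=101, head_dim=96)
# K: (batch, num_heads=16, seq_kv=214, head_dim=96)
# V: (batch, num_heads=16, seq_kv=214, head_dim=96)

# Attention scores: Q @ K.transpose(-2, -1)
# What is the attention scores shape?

Input shape: (24, 101, 1536)
Output shape: (24, 16, 101, 214)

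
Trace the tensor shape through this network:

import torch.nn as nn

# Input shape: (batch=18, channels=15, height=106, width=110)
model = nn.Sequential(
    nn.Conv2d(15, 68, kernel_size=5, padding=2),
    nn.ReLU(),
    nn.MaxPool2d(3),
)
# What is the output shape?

Input shape: (18, 15, 106, 110)
  -> after Conv2d: (18, 68, 106, 110)
  -> after ReLU: (18, 68, 106, 110)
Output shape: (18, 68, 35, 36)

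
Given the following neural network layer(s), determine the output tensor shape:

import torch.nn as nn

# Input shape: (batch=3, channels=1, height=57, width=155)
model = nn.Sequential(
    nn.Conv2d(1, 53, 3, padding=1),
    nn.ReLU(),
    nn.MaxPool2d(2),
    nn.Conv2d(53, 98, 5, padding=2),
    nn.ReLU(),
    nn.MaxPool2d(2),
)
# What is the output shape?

Input shape: (3, 1, 57, 155)
  -> after first Conv2d: (3, 53, 57, 155)
  -> after first MaxPool2d: (3, 53, 28, 77)
  -> after second Conv2d: (3, 98, 28, 77)
Output shape: (3, 98, 14, 38)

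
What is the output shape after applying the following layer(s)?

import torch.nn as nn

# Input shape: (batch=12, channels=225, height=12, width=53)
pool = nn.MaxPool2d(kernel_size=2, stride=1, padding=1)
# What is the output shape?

Input shape: (12, 225, 12, 53)
Output shape: (12, 225, 13, 54)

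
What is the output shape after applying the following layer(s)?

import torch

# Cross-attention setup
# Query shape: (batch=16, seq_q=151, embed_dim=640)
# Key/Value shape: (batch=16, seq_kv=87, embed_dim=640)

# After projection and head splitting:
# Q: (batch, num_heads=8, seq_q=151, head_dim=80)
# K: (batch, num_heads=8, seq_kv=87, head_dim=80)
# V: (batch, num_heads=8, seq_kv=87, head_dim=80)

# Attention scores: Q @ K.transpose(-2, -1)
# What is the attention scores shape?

Input shape: (16, 151, 640)
Output shape: (16, 8, 151, 87)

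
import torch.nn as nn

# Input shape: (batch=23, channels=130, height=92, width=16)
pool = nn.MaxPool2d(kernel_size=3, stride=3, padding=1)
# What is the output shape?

Input shape: (23, 130, 92, 16)
Output shape: (23, 130, 31, 6)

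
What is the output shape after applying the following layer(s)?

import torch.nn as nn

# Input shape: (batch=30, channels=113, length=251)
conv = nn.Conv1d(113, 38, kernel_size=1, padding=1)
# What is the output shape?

Input shape: (30, 113, 251)
Output shape: (30, 38, 253)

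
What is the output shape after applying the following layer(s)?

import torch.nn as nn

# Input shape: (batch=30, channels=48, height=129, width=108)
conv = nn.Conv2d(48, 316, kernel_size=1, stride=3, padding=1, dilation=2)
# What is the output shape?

Input shape: (30, 48, 129, 108)
Output shape: (30, 316, 44, 37)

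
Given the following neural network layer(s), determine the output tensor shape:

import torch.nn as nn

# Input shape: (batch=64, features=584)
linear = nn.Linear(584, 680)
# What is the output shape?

Input shape: (64, 584)
Output shape: (64, 680)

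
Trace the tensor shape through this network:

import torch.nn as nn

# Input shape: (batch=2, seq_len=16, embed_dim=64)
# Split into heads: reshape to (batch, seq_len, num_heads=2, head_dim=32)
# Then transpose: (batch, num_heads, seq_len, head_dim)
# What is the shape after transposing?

Input shape: (2, 16, 64)
  -> after reshape: (2, 16, 2, 32)
Output shape: (2, 2, 16, 32)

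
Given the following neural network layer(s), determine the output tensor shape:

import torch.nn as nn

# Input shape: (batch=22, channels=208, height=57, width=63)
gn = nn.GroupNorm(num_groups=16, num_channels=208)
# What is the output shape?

Input shape: (22, 208, 57, 63)
Output shape: (22, 208, 57, 63)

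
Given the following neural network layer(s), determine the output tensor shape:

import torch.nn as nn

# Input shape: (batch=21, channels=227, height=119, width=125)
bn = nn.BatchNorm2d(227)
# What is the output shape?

Input shape: (21, 227, 119, 125)
Output shape: (21, 227, 119, 125)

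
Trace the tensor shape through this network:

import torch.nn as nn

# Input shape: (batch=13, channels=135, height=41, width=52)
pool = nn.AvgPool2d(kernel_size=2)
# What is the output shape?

Input shape: (13, 135, 41, 52)
Output shape: (13, 135, 20, 26)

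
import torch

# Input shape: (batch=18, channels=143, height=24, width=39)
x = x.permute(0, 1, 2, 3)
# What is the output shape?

Input shape: (18, 143, 24, 39)
Output shape: (18, 143, 24, 39)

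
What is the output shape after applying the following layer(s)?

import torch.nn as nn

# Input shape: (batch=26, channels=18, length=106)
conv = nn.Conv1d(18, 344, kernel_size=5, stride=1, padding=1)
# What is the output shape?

Input shape: (26, 18, 106)
Output shape: (26, 344, 104)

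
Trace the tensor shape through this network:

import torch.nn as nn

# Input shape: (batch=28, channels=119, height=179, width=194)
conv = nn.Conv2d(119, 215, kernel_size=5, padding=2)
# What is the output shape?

Input shape: (28, 119, 179, 194)
Output shape: (28, 215, 179, 194)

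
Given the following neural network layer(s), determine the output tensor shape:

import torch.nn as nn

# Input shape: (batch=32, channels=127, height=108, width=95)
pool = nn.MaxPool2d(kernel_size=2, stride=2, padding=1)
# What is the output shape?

Input shape: (32, 127, 108, 95)
Output shape: (32, 127, 55, 48)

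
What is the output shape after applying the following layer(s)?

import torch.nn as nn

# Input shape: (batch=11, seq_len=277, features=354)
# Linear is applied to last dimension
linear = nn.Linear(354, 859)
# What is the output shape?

Input shape: (11, 277, 354)
Output shape: (11, 277, 859)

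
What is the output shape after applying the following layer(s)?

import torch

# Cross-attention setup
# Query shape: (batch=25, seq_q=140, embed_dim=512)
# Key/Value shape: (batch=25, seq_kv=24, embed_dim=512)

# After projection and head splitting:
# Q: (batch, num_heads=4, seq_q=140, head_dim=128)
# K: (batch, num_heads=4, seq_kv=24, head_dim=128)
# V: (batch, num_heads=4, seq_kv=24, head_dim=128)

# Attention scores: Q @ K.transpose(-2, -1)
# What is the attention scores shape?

Input shape: (25, 140, 512)
Output shape: (25, 4, 140, 24)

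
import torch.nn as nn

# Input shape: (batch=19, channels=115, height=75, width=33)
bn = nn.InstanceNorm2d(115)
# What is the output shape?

Input shape: (19, 115, 75, 33)
Output shape: (19, 115, 75, 33)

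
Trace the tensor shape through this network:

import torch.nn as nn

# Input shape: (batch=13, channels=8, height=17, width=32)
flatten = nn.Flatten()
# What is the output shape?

Input shape: (13, 8, 17, 32)
Output shape: (13, 4352)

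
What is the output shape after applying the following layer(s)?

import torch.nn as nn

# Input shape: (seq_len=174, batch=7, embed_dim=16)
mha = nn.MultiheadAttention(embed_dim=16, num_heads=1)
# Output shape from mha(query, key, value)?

Input shape: (174, 7, 16)
Output shape: (174, 7, 16)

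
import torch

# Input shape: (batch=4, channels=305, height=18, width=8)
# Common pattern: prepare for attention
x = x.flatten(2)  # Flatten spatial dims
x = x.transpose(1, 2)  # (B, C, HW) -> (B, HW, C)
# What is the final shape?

Input shape: (4, 305, 18, 8)
  -> after flatten(2): (4, 305, 144)
Output shape: (4, 144, 305)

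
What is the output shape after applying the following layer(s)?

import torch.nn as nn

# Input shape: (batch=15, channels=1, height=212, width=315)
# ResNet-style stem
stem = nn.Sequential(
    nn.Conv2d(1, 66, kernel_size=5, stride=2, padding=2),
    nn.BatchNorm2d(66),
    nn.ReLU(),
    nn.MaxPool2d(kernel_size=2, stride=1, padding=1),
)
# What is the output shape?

Input shape: (15, 1, 212, 315)
  -> after Conv2d 5x5 stride=2: (15, 66, 106, 158)
Output shape: (15, 66, 107, 159)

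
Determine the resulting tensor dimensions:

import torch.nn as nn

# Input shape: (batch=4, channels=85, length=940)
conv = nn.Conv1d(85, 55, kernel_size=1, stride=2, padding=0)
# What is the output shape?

Input shape: (4, 85, 940)
Output shape: (4, 55, 470)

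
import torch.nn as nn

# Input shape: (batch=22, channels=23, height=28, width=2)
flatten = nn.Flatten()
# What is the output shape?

Input shape: (22, 23, 28, 2)
Output shape: (22, 1288)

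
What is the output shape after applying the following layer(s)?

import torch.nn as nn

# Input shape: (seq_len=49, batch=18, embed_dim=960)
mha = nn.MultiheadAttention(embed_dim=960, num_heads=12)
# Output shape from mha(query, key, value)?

Input shape: (49, 18, 960)
Output shape: (49, 18, 960)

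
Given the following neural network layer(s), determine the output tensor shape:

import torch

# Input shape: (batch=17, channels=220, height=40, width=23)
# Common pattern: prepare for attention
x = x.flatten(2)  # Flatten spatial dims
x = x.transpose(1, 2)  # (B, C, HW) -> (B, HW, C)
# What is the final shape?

Input shape: (17, 220, 40, 23)
  -> after flatten(2): (17, 220, 920)
Output shape: (17, 920, 220)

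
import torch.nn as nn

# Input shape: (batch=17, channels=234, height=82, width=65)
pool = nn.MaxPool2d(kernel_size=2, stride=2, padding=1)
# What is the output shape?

Input shape: (17, 234, 82, 65)
Output shape: (17, 234, 42, 33)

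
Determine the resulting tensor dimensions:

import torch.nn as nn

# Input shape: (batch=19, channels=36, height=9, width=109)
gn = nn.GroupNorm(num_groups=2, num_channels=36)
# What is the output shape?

Input shape: (19, 36, 9, 109)
Output shape: (19, 36, 9, 109)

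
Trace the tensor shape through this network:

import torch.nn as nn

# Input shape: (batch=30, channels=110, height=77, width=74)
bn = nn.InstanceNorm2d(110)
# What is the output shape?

Input shape: (30, 110, 77, 74)
Output shape: (30, 110, 77, 74)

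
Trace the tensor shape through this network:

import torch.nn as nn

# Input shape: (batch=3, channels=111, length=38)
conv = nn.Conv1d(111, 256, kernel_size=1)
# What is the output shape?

Input shape: (3, 111, 38)
Output shape: (3, 256, 38)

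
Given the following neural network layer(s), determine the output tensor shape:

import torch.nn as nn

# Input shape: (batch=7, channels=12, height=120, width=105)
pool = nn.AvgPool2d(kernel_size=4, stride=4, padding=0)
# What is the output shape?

Input shape: (7, 12, 120, 105)
Output shape: (7, 12, 30, 26)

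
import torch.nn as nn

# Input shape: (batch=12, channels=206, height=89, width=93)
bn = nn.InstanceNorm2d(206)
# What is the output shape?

Input shape: (12, 206, 89, 93)
Output shape: (12, 206, 89, 93)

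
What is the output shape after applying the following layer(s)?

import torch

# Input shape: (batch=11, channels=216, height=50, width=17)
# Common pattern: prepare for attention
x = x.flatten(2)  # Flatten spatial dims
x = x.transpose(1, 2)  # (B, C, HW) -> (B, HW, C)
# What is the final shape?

Input shape: (11, 216, 50, 17)
  -> after flatten(2): (11, 216, 850)
Output shape: (11, 850, 216)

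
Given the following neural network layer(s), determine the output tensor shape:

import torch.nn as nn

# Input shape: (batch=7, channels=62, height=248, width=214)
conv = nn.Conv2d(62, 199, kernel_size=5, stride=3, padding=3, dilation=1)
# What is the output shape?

Input shape: (7, 62, 248, 214)
Output shape: (7, 199, 84, 72)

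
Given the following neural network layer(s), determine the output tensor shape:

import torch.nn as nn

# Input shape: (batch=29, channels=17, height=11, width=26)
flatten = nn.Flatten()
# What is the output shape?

Input shape: (29, 17, 11, 26)
Output shape: (29, 4862)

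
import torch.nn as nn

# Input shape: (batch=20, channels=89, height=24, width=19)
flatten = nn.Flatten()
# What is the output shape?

Input shape: (20, 89, 24, 19)
Output shape: (20, 40584)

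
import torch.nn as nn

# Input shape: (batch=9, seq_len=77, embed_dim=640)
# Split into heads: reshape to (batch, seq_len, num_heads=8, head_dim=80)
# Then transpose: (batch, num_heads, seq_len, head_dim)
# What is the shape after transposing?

Input shape: (9, 77, 640)
  -> after reshape: (9, 77, 8, 80)
Output shape: (9, 8, 77, 80)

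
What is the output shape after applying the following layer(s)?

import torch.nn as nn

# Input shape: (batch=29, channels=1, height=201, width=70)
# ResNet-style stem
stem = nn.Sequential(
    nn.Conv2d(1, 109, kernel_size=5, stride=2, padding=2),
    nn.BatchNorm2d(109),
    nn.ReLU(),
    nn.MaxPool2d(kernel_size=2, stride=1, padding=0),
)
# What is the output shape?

Input shape: (29, 1, 201, 70)
  -> after Conv2d 5x5 stride=2: (29, 109, 101, 35)
Output shape: (29, 109, 100, 34)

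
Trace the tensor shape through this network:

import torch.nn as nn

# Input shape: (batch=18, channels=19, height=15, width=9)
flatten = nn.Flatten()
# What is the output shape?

Input shape: (18, 19, 15, 9)
Output shape: (18, 2565)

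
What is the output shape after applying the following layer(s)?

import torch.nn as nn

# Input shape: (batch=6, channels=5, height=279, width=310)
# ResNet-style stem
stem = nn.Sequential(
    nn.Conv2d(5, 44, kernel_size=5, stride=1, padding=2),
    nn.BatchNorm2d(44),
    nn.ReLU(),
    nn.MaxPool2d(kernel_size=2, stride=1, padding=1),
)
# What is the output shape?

Input shape: (6, 5, 279, 310)
  -> after Conv2d 5x5 stride=1: (6, 44, 279, 310)
Output shape: (6, 44, 280, 311)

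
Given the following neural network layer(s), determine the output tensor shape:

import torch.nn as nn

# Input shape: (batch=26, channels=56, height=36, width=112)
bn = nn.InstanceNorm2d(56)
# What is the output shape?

Input shape: (26, 56, 36, 112)
Output shape: (26, 56, 36, 112)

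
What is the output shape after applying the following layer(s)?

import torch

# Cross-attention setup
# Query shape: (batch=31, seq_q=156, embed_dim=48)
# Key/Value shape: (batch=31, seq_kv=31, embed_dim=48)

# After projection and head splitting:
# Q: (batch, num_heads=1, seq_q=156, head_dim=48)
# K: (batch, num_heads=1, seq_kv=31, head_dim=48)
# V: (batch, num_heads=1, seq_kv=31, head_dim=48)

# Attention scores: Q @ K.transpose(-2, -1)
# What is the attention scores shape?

Input shape: (31, 156, 48)
Output shape: (31, 1, 156, 31)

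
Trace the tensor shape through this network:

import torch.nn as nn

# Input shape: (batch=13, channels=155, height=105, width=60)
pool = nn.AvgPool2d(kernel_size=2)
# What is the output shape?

Input shape: (13, 155, 105, 60)
Output shape: (13, 155, 52, 30)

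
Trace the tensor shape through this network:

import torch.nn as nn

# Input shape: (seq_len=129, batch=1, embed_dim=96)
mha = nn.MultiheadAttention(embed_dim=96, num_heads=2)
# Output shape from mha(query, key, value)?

Input shape: (129, 1, 96)
Output shape: (129, 1, 96)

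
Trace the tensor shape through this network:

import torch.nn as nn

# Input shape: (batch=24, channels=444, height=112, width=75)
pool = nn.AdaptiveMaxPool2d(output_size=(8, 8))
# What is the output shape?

Input shape: (24, 444, 112, 75)
Output shape: (24, 444, 8, 8)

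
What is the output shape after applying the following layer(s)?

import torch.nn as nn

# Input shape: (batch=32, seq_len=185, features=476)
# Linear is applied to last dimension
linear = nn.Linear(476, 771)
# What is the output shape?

Input shape: (32, 185, 476)
Output shape: (32, 185, 771)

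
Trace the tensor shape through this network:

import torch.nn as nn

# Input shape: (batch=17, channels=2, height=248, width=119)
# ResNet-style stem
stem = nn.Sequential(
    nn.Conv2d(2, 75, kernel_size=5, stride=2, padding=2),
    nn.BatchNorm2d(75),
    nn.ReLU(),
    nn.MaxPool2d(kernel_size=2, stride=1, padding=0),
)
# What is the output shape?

Input shape: (17, 2, 248, 119)
  -> after Conv2d 5x5 stride=2: (17, 75, 124, 60)
Output shape: (17, 75, 123, 59)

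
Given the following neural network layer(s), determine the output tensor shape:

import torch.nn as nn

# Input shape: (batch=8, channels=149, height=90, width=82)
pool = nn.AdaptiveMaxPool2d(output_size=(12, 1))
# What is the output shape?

Input shape: (8, 149, 90, 82)
Output shape: (8, 149, 12, 1)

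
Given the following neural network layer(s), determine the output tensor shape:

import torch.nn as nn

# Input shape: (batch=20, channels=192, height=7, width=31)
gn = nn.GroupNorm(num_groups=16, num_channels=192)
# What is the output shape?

Input shape: (20, 192, 7, 31)
Output shape: (20, 192, 7, 31)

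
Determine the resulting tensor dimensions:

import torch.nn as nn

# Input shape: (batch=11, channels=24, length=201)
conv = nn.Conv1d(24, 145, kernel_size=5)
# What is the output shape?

Input shape: (11, 24, 201)
Output shape: (11, 145, 197)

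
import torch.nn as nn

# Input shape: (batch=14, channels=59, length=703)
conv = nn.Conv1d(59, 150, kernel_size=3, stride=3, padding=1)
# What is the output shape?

Input shape: (14, 59, 703)
Output shape: (14, 150, 235)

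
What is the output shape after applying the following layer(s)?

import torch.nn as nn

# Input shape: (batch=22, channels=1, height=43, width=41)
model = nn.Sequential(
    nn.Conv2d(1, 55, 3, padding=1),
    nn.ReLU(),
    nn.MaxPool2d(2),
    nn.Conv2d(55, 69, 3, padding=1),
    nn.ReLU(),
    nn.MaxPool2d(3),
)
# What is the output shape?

Input shape: (22, 1, 43, 41)
  -> after first Conv2d: (22, 55, 43, 41)
  -> after first MaxPool2d: (22, 55, 21, 20)
  -> after second Conv2d: (22, 69, 21, 20)
Output shape: (22, 69, 7, 6)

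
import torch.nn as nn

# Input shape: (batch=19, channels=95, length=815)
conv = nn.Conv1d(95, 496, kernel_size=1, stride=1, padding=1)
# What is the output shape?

Input shape: (19, 95, 815)
Output shape: (19, 496, 817)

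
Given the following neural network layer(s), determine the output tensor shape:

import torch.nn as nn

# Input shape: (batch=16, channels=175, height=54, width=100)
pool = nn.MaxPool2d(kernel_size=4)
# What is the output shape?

Input shape: (16, 175, 54, 100)
Output shape: (16, 175, 13, 25)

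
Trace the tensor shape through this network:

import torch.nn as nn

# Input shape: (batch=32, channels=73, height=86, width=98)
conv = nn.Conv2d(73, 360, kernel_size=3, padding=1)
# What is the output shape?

Input shape: (32, 73, 86, 98)
Output shape: (32, 360, 86, 98)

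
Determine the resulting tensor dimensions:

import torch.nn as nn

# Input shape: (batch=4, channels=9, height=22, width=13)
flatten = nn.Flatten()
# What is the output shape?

Input shape: (4, 9, 22, 13)
Output shape: (4, 2574)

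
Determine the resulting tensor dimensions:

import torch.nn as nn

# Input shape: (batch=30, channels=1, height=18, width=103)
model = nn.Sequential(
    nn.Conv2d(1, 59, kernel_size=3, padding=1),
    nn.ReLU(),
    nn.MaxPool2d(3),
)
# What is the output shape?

Input shape: (30, 1, 18, 103)
  -> after Conv2d: (30, 59, 18, 103)
  -> after ReLU: (30, 59, 18, 103)
Output shape: (30, 59, 6, 34)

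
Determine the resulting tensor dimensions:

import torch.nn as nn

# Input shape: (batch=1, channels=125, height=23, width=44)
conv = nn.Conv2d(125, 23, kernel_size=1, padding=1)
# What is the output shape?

Input shape: (1, 125, 23, 44)
Output shape: (1, 23, 25, 46)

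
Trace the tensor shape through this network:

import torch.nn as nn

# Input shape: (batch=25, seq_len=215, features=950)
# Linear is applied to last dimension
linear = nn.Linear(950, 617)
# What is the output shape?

Input shape: (25, 215, 950)
Output shape: (25, 215, 617)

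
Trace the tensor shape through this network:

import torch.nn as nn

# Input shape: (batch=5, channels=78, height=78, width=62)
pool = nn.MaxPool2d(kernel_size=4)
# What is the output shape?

Input shape: (5, 78, 78, 62)
Output shape: (5, 78, 19, 15)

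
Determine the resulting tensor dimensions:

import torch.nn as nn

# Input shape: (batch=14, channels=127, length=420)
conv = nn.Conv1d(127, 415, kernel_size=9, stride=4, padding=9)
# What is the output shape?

Input shape: (14, 127, 420)
Output shape: (14, 415, 108)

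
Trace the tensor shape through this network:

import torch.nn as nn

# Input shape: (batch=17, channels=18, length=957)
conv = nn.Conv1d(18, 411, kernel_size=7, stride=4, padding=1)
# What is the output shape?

Input shape: (17, 18, 957)
Output shape: (17, 411, 239)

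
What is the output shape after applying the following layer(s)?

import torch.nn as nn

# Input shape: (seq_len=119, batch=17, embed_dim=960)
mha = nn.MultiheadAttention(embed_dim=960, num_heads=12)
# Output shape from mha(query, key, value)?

Input shape: (119, 17, 960)
Output shape: (119, 17, 960)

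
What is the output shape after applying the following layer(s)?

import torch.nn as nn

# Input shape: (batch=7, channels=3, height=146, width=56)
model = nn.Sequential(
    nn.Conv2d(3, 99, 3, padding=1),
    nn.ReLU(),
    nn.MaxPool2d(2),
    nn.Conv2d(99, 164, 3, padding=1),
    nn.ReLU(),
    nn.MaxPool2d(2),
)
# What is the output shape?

Input shape: (7, 3, 146, 56)
  -> after first Conv2d: (7, 99, 146, 56)
  -> after first MaxPool2d: (7, 99, 73, 28)
  -> after second Conv2d: (7, 164, 73, 28)
Output shape: (7, 164, 36, 14)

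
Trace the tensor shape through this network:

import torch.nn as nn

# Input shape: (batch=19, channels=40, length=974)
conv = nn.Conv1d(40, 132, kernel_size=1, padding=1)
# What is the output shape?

Input shape: (19, 40, 974)
Output shape: (19, 132, 976)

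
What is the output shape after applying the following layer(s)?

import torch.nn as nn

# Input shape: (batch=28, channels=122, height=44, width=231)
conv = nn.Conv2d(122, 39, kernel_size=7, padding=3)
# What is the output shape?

Input shape: (28, 122, 44, 231)
Output shape: (28, 39, 44, 231)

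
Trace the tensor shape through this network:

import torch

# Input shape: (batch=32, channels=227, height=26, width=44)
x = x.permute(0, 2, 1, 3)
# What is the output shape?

Input shape: (32, 227, 26, 44)
Output shape: (32, 26, 227, 44)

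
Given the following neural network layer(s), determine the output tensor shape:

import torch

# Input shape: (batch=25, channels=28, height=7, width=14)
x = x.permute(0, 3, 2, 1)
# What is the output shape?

Input shape: (25, 28, 7, 14)
Output shape: (25, 14, 7, 28)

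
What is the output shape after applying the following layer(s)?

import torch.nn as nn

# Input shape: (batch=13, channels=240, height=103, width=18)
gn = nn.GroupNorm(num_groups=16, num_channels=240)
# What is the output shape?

Input shape: (13, 240, 103, 18)
Output shape: (13, 240, 103, 18)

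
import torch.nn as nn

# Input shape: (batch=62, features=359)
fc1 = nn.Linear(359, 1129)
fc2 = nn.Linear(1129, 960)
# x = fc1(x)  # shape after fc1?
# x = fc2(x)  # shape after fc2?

Input shape: (62, 359)
  -> after fc1: (62, 1129)
Output shape: (62, 960)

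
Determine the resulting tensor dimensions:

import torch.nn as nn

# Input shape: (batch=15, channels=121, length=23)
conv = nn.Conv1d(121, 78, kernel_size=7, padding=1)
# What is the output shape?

Input shape: (15, 121, 23)
Output shape: (15, 78, 19)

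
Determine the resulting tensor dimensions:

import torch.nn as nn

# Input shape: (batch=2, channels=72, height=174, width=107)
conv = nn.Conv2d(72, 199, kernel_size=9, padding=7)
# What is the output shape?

Input shape: (2, 72, 174, 107)
Output shape: (2, 199, 180, 113)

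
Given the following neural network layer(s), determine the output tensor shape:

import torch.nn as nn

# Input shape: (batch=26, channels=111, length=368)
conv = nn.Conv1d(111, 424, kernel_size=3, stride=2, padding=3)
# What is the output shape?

Input shape: (26, 111, 368)
Output shape: (26, 424, 186)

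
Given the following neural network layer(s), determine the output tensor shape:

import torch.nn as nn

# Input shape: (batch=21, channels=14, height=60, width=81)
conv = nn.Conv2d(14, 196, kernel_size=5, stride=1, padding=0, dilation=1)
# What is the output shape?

Input shape: (21, 14, 60, 81)
Output shape: (21, 196, 56, 77)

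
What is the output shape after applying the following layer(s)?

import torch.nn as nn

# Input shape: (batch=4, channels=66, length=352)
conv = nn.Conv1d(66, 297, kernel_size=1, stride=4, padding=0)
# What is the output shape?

Input shape: (4, 66, 352)
Output shape: (4, 297, 88)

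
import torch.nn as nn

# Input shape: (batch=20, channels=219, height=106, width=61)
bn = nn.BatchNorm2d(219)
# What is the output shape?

Input shape: (20, 219, 106, 61)
Output shape: (20, 219, 106, 61)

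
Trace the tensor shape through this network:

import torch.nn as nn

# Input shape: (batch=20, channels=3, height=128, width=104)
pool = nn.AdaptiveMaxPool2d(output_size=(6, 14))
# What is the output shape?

Input shape: (20, 3, 128, 104)
Output shape: (20, 3, 6, 14)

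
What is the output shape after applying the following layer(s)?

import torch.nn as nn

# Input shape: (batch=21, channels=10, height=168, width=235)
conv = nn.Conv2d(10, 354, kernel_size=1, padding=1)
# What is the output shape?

Input shape: (21, 10, 168, 235)
Output shape: (21, 354, 170, 237)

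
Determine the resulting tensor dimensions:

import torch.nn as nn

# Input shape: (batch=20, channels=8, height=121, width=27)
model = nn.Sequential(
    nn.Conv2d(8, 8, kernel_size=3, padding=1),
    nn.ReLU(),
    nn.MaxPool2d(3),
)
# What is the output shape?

Input shape: (20, 8, 121, 27)
  -> after Conv2d: (20, 8, 121, 27)
  -> after ReLU: (20, 8, 121, 27)
Output shape: (20, 8, 40, 9)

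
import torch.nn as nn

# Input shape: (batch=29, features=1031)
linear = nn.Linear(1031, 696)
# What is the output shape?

Input shape: (29, 1031)
Output shape: (29, 696)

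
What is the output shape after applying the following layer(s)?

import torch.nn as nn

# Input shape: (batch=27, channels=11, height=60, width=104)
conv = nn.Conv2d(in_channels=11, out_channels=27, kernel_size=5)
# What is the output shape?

Input shape: (27, 11, 60, 104)
Output shape: (27, 27, 56, 100)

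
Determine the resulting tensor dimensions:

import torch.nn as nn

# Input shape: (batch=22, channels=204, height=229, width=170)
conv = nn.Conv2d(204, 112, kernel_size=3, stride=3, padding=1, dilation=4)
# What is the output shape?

Input shape: (22, 204, 229, 170)
Output shape: (22, 112, 75, 55)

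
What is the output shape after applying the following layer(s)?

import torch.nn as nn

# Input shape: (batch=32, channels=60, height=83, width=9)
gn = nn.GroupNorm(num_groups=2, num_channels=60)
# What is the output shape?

Input shape: (32, 60, 83, 9)
Output shape: (32, 60, 83, 9)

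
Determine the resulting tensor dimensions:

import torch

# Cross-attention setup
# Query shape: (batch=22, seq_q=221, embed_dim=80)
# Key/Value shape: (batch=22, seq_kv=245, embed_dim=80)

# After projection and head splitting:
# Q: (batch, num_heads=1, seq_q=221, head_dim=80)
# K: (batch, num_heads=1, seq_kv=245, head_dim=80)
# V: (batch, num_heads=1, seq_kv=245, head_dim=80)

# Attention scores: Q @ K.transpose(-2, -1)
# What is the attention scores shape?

Input shape: (22, 221, 80)
Output shape: (22, 1, 221, 245)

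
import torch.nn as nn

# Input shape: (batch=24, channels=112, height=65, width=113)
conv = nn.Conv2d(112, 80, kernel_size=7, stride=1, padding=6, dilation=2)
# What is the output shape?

Input shape: (24, 112, 65, 113)
Output shape: (24, 80, 65, 113)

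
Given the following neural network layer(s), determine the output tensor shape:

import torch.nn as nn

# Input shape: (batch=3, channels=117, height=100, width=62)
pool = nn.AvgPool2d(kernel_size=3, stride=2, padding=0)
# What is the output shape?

Input shape: (3, 117, 100, 62)
Output shape: (3, 117, 49, 30)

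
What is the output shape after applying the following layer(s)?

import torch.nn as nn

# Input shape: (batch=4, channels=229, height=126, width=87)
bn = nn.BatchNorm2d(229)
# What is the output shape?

Input shape: (4, 229, 126, 87)
Output shape: (4, 229, 126, 87)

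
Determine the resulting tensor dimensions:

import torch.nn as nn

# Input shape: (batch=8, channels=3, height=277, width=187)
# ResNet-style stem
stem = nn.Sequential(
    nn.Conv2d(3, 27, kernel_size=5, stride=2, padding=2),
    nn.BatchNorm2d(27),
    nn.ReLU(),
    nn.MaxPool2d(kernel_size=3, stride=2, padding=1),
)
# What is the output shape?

Input shape: (8, 3, 277, 187)
  -> after Conv2d 5x5 stride=2: (8, 27, 139, 94)
Output shape: (8, 27, 70, 47)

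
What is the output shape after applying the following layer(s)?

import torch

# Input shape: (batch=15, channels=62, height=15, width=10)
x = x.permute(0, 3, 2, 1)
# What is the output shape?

Input shape: (15, 62, 15, 10)
Output shape: (15, 10, 15, 62)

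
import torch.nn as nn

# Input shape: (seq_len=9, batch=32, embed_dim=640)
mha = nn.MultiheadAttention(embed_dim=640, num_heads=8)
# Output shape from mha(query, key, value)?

Input shape: (9, 32, 640)
Output shape: (9, 32, 640)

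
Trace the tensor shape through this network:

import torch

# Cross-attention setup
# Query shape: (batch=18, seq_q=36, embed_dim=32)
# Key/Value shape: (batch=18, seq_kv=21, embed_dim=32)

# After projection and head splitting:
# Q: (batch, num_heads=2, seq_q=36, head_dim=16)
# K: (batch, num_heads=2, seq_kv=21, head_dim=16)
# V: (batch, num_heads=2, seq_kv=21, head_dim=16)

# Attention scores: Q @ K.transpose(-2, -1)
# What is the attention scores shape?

Input shape: (18, 36, 32)
Output shape: (18, 2, 36, 21)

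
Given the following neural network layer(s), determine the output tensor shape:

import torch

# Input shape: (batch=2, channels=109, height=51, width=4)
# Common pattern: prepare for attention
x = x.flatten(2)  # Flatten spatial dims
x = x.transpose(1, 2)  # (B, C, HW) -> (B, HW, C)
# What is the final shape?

Input shape: (2, 109, 51, 4)
  -> after flatten(2): (2, 109, 204)
Output shape: (2, 204, 109)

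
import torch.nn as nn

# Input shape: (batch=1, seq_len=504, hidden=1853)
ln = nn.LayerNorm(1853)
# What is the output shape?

Input shape: (1, 504, 1853)
Output shape: (1, 504, 1853)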